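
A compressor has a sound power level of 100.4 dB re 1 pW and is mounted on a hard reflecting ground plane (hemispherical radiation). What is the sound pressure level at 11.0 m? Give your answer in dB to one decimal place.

71.6 dB

L_p = L_w − 10·log₁₀(2π·r²) with r = 11.0 m.
2π·r² = 760.3 m², 10·log₁₀ of that is 28.810 dB.
L_p = 100.4 − 28.810 = 71.59 dB.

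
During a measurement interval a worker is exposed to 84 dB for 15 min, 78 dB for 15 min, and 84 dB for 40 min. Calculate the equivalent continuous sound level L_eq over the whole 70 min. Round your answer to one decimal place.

83.2 dB

The energy average is taken in the linear domain: L_eq = 10·log₁₀[(Σ tᵢ·10^(Lᵢ/10))/T], T = 70 min.
Σ tᵢ·10^(Lᵢ/10) = 15·10^(84/10) + 15·10^(78/10) + 40·10^(84/10) = 1.476e+10.
L_eq = 10·log₁₀(1.476e+10/70) = 83.24 dB.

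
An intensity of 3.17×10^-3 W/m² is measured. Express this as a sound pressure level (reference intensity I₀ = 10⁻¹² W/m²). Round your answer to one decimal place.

95.0 dB

L = 10·log₁₀(I/I₀) = 10·log₁₀(3.17×10^-3/10⁻¹²) = 10·log₁₀(3.17×10^9).
L = 10·(0.5011 + 9) = 95.01 dB.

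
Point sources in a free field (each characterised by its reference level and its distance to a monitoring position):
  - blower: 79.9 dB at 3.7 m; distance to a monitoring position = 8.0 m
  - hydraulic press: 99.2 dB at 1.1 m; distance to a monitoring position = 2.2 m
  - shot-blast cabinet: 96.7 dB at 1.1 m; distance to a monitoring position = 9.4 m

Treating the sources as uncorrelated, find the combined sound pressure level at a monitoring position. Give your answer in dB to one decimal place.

93.4 dB

Propagate each source to the receiver with L = L_ref − 20·log₁₀(r/r_ref), then add intensities.
blower: 79.9 − 20·log₁₀(8.0/3.7) = 79.9 − 6.70 = 73.20 dB.
hydraulic press: 99.2 − 20·log₁₀(2.2/1.1) = 99.2 − 6.02 = 93.18 dB.
shot-blast cabinet: 96.7 − 20·log₁₀(9.4/1.1) = 96.7 − 18.63 = 78.07 dB.
Σ 10^(L/10) = 2.164e+09 → L_total = 10·log₁₀(2.164e+09) = 93.35 dB.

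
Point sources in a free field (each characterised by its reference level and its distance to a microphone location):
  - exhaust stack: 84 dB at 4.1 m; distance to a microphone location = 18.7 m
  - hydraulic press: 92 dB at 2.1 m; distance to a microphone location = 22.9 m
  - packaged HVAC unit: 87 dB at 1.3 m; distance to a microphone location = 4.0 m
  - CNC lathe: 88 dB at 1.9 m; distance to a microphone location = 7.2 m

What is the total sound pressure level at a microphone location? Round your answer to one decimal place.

Apply inverse-square spreading to bring every level to the receiver, then sum 10^(L/10).
exhaust stack: 84 − 20·log₁₀(18.7/4.1) = 84 − 13.18 = 70.82 dB.
hydraulic press: 92 − 20·log₁₀(22.9/2.1) = 92 − 20.75 = 71.25 dB.
packaged HVAC unit: 87 − 20·log₁₀(4.0/1.3) = 87 − 9.76 = 77.24 dB.
CNC lathe: 88 − 20·log₁₀(7.2/1.9) = 88 − 11.57 = 76.43 dB.
Σ 10^(L/10) = 1.223e+08 → L_total = 10·log₁₀(1.223e+08) = 80.87 dB.

80.9 dB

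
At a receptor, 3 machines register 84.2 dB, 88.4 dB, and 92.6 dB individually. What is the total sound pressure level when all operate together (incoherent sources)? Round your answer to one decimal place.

94.4 dB

For uncorrelated sources the intensities add, so convert each level to linear form, sum, and take 10·log₁₀ of the total.
Σ 10^(L/10) = 10^(84.2/10) + 10^(88.4/10) + 10^(92.6/10) = 2.775e+09.
L_total = 10·log₁₀(2.775e+09) = 94.43 dB.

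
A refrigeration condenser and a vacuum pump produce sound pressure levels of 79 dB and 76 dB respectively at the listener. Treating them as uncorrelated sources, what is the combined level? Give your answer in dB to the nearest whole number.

81 dB

Incoherent sources combine by intensity addition: L_total = 10·log₁₀(Σ 10^(L_i/10)).
Σ 10^(L/10) = 10^(79/10) + 10^(76/10) = 1.192e+08.
L_total = 10·log₁₀(1.192e+08) = 80.76 dB.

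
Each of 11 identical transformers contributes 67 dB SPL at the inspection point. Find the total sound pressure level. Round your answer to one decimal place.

L_total = L₁ + 10·log₁₀ N for N identical incoherent sources.
L_total = 67 + 10·log₁₀(11) = 67 + 10.414 = 77.41 dB SPL.

77.4 dB SPL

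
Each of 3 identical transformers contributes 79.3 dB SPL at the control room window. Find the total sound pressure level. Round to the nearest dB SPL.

84 dB SPL

L_total = L₁ + 10·log₁₀ N for N identical incoherent sources.
L_total = 79.3 + 10·log₁₀(3) = 79.3 + 4.771 = 84.07 dB SPL.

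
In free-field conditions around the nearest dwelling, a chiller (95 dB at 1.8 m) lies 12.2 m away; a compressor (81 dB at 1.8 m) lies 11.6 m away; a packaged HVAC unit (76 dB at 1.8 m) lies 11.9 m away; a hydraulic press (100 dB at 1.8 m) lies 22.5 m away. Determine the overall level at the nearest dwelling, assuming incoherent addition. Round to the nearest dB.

Apply inverse-square spreading to bring every level to the receiver, then sum 10^(L/10).
chiller: 95 − 20·log₁₀(12.2/1.8) = 95 − 16.62 = 78.38 dB.
compressor: 81 − 20·log₁₀(11.6/1.8) = 81 − 16.18 = 64.82 dB.
packaged HVAC unit: 76 − 20·log₁₀(11.9/1.8) = 76 − 16.41 = 59.59 dB.
hydraulic press: 100 − 20·log₁₀(22.5/1.8) = 100 − 21.94 = 78.06 dB.
Σ 10^(L/10) = 1.368e+08 → L_total = 10·log₁₀(1.368e+08) = 81.36 dB.

81 dB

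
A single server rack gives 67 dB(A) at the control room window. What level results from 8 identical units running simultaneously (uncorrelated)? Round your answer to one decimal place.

76.0 dB(A)

N identical incoherent sources raise the level by 10·log₁₀ N.
L_total = 67 + 10·log₁₀(8) = 67 + 9.031 = 76.03 dB(A).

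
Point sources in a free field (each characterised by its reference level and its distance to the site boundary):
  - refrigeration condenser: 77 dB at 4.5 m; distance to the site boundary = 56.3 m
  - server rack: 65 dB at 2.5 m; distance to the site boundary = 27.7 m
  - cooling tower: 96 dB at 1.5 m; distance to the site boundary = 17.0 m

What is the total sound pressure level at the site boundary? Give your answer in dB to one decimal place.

First find each source's level at the receiver (point-source: −20·log₁₀(r/r_ref)), then combine on an intensity basis.
refrigeration condenser: 77 − 20·log₁₀(56.3/4.5) = 77 − 21.95 = 55.05 dB.
server rack: 65 − 20·log₁₀(27.7/2.5) = 65 − 20.89 = 44.11 dB.
cooling tower: 96 − 20·log₁₀(17.0/1.5) = 96 − 21.09 = 74.91 dB.
Σ 10^(L/10) = 3.134e+07 → L_total = 10·log₁₀(3.134e+07) = 74.96 dB.

75.0 dB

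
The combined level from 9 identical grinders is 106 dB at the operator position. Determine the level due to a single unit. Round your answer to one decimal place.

96.5 dB

For N identical incoherent sources L_total = L₁ + 10·log₁₀ N, so L₁ = 106 − 10·log₁₀(9) = 106 − 9.542.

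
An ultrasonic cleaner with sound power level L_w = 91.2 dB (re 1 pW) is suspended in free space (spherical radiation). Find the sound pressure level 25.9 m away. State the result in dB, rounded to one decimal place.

L_p = L_w − 10·log₁₀(4π·r²) with r = 25.9 m.
4π·r² = 8430 m², 10·log₁₀ of that is 39.258 dB.
L_p = 91.2 − 39.258 = 51.94 dB.

51.9 dB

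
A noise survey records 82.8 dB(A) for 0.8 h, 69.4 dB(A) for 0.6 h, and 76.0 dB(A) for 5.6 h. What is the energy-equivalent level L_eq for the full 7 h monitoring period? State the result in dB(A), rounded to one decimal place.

77.4 dB(A)

L_eq = 10·log₁₀[(1/T)·Σ tᵢ·10^(Lᵢ/10)] with T = 7 h.
Σ tᵢ·10^(Lᵢ/10) = 0.8·10^(82.8/10) + 0.6·10^(69.4/10) + 5.6·10^(76.0/10) = 3.806e+08.
L_eq = 10·log₁₀(3.806e+08/7) = 77.35 dB(A).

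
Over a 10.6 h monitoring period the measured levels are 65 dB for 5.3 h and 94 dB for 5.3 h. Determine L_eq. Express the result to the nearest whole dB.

91 dB

L_eq = 10·log₁₀[(1/T)·Σ tᵢ·10^(Lᵢ/10)] with T = 10.6 h.
Σ tᵢ·10^(Lᵢ/10) = 5.3·10^(65/10) + 5.3·10^(94/10) = 1.333e+10.
L_eq = 10·log₁₀(1.333e+10/10.6) = 91.00 dB.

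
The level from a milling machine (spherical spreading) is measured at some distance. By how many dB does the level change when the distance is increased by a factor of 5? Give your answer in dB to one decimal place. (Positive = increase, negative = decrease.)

-14.0 dB

With spherical spreading the level changes by −20·log₁₀(r₂/r₁).
ΔL = −20·log₁₀(5) = -13.98 dB.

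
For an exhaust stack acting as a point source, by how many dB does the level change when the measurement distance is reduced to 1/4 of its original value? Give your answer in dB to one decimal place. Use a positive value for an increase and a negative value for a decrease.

Point-source spreading: ΔL = −20·log₁₀(r₂/r₁).
ΔL = −20·log₁₀(0.25) = +12.04 dB.

+12.0 dB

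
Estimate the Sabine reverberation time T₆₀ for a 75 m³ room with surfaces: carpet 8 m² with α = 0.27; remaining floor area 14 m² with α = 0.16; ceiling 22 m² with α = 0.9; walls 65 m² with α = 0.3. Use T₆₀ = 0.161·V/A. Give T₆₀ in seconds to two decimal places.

0.28 s

Summing Sᵢαᵢ: 8·0.27 + 14·0.16 + 22·0.9 + 65·0.3 = 43.70 m².
T₆₀ = 0.161·V/A = 0.161·75/43.70 = 0.276 s.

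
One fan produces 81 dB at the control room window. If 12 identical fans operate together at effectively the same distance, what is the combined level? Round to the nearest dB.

With 12 equal, uncorrelated contributions the intensity is 12× that of one unit, giving a rise of 10·log₁₀ 12.
L_total = 81 + 10·log₁₀(12) = 81 + 10.792 = 91.79 dB.

92 dB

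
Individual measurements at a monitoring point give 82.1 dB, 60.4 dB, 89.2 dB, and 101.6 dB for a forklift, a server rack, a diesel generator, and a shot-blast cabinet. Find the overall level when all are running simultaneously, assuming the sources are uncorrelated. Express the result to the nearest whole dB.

102 dB

Incoherent sources combine by intensity addition: L_total = 10·log₁₀(Σ 10^(L_i/10)).
Σ 10^(L/10) = 10^(82.1/10) + 10^(60.4/10) + 10^(89.2/10) + 10^(101.6/10) = 1.545e+10.
L_total = 10·log₁₀(1.545e+10) = 101.89 dB.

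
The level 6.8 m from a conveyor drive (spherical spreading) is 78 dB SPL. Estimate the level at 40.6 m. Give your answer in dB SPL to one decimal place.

62.5 dB SPL

Spherical spreading from a point source gives a 20·log₁₀(r₂/r₁) drop.
L₂ = 78 − 20·log₁₀(40.6/6.8) = 78 − 15.520 = 62.48 dB SPL.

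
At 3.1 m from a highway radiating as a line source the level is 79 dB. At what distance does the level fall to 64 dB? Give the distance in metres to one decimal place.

For a line source L₁ − L₂ = 10·log₁₀(r₂/r₁), so r₂ = r₁·10^((L₁−L₂)/10).
r₂ = 3.1·10^((79−64)/10) = 3.1·10^(15.0/10) = 98.03 m.

98.0 m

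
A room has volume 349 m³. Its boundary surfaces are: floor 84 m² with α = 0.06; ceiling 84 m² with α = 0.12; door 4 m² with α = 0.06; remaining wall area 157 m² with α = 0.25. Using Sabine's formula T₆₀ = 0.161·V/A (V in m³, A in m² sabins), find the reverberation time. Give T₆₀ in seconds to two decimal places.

1.03 s

Summing Sᵢαᵢ: 84·0.06 + 84·0.12 + 4·0.06 + 157·0.25 = 54.61 m².
T₆₀ = 0.161 × 349 / 54.61 = 1.029 s.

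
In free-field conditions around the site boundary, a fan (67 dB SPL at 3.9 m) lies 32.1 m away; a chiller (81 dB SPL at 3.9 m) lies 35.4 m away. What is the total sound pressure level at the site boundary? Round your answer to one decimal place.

Propagate each source to the receiver with L = L_ref − 20·log₁₀(r/r_ref), then add intensities.
fan: 67 − 20·log₁₀(32.1/3.9) = 67 − 18.31 = 48.69 dB SPL.
chiller: 81 − 20·log₁₀(35.4/3.9) = 81 − 19.16 = 61.84 dB SPL.
Σ 10^(L/10) = 1.602e+06 → L_total = 10·log₁₀(1.602e+06) = 62.05 dB SPL.

62.0 dB SPL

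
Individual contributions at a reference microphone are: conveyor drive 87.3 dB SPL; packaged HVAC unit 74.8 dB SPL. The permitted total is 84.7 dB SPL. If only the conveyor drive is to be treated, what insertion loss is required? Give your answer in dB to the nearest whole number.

Fixed contribution from the other source: Σ 10^(L/10) = 10^(74.8/10) = 3.020e+07 (74.80 dB SPL).
The limit corresponds to 10^(84.7/10) = 2.951e+08; subtracting the fixed part leaves 2.649e+08 for the conveyor drive, i.e. 84.23 dB SPL.
So the conveyor drive must be reduced from 87.3 to 84.23 dB SPL: IL = 3.07 dB.

3 dB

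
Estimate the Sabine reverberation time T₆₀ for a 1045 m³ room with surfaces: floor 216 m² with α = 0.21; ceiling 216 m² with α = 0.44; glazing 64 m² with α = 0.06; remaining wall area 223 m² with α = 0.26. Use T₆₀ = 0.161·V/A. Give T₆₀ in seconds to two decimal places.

A = Σ Sᵢαᵢ = 216·0.21 + 216·0.44 + 64·0.06 + 223·0.26 = 202.22 m².
T₆₀ = 0.161 × 1045 / 202.22 = 0.832 s.

0.83 s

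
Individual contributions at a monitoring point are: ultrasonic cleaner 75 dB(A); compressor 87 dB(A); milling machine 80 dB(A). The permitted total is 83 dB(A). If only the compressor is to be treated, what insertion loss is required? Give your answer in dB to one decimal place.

8.7 dB

Fixed contribution from the other sources: Σ 10^(L/10) = 10^(75/10) + 10^(80/10) = 1.316e+08 (81.19 dB(A)).
The limit corresponds to 10^(83/10) = 1.995e+08; subtracting the fixed part leaves 6.790e+07 for the compressor, i.e. 78.32 dB(A).
Required insertion loss = 87 − 78.32 = 8.68 dB.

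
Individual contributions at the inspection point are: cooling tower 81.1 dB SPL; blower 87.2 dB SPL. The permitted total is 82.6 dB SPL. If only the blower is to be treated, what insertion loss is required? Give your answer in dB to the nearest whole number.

Everything except the blower sums to 10^(81.1/10) = 1.288e+08 in linear terms, 81.10 dB SPL.
To meet 82.6 dB SPL overall, the treated blower may contribute at most 10^(82.6/10) − 1.288e+08 = 5.315e+07, i.e. 77.25 dB SPL.
Required insertion loss = 87.2 − 77.25 = 9.95 dB.

10 dB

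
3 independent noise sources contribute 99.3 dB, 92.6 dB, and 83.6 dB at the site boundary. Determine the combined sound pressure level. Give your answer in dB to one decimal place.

100.2 dB

Incoherent sources combine by intensity addition: L_total = 10·log₁₀(Σ 10^(L_i/10)).
Σ 10^(L/10) = 10^(99.3/10) + 10^(92.6/10) + 10^(83.6/10) = 1.056e+10.
L_total = 10·log₁₀(1.056e+10) = 100.24 dB.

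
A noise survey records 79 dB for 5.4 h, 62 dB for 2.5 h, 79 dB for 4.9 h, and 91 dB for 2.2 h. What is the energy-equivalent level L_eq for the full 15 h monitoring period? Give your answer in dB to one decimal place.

83.8 dB

L_eq = 10·log₁₀[(1/T)·Σ tᵢ·10^(Lᵢ/10)] with T = 15 h.
Σ tᵢ·10^(Lᵢ/10) = 5.4·10^(79/10) + 2.5·10^(62/10) + 4.9·10^(79/10) + 2.2·10^(91/10) = 3.592e+09.
L_eq = 10·log₁₀(3.592e+09/15) = 83.79 dB.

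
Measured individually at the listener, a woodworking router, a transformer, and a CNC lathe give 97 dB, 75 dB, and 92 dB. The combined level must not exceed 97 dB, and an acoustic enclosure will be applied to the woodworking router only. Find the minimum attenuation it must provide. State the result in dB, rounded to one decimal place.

Everything except the woodworking router sums to 10^(75/10) + 10^(92/10) = 1.617e+09 in linear terms, 92.09 dB.
To meet 97 dB overall, the treated woodworking router may contribute at most 10^(97/10) − 1.617e+09 = 3.395e+09, i.e. 95.31 dB.
Required insertion loss = 97 − 95.31 = 1.69 dB.

1.7 dB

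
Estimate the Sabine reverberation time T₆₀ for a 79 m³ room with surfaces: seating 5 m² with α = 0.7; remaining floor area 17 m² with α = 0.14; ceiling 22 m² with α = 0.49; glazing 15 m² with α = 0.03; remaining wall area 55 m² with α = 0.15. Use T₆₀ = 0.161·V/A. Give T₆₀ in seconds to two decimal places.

A = Σ Sᵢαᵢ = 5·0.7 + 17·0.14 + 22·0.49 + 15·0.03 + 55·0.15 = 25.36 m².
T₆₀ = 0.161 × 79 / 25.36 = 0.502 s.

0.50 s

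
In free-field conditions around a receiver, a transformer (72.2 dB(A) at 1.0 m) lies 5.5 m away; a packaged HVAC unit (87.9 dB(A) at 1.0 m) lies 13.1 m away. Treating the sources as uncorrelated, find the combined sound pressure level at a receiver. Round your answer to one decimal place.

66.2 dB(A)

Propagate each source to the receiver with L = L_ref − 20·log₁₀(r/r_ref), then add intensities.
transformer: 72.2 − 20·log₁₀(5.5/1.0) = 72.2 − 14.81 = 57.39 dB(A).
packaged HVAC unit: 87.9 − 20·log₁₀(13.1/1.0) = 87.9 − 22.35 = 65.55 dB(A).
Σ 10^(L/10) = 4.142e+06 → L_total = 10·log₁₀(4.142e+06) = 66.17 dB(A).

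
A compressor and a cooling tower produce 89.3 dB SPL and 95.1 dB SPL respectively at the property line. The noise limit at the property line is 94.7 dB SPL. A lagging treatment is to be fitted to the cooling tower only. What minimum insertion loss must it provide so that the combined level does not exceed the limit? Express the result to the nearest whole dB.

Fixed contribution from the other source: Σ 10^(L/10) = 10^(89.3/10) = 8.511e+08 (89.30 dB SPL).
To meet 94.7 dB SPL overall, the treated cooling tower may contribute at most 10^(94.7/10) − 8.511e+08 = 2.100e+09, i.e. 93.22 dB SPL.
Required insertion loss = 95.1 − 93.22 = 1.88 dB.

2 dB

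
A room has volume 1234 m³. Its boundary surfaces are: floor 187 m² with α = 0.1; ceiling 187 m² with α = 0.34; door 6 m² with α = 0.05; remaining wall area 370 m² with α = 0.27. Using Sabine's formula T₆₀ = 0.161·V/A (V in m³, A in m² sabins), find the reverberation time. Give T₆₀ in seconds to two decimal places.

A = Σ Sᵢαᵢ = 187·0.1 + 187·0.34 + 6·0.05 + 370·0.27 = 182.48 m².
T₆₀ = 0.161·V/A = 0.161·1234/182.48 = 1.089 s.

1.09 s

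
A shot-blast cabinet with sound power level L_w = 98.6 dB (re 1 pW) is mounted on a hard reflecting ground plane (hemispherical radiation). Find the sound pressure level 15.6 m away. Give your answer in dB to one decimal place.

66.8 dB

L_p = L_w − 10·log₁₀(2π·r²) with r = 15.6 m.
2π·r² = 1529 m², 10·log₁₀ of that is 31.844 dB.
L_p = 98.6 − 31.844 = 66.76 dB.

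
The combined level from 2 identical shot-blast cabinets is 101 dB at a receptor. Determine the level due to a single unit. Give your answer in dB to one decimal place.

98.0 dB

For N identical incoherent sources L_total = L₁ + 10·log₁₀ N, so L₁ = 101 − 10·log₁₀(2) = 101 − 3.010.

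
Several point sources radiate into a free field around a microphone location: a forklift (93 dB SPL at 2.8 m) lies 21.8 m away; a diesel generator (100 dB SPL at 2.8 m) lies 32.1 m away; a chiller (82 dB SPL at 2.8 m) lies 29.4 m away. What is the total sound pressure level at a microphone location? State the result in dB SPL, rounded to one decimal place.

80.4 dB SPL

Apply inverse-square spreading to bring every level to the receiver, then sum 10^(L/10).
forklift: 93 − 20·log₁₀(21.8/2.8) = 93 − 17.83 = 75.17 dB SPL.
diesel generator: 100 − 20·log₁₀(32.1/2.8) = 100 − 21.19 = 78.81 dB SPL.
chiller: 82 − 20·log₁₀(29.4/2.8) = 82 − 20.42 = 61.58 dB SPL.
Σ 10^(L/10) = 1.104e+08 → L_total = 10·log₁₀(1.104e+08) = 80.43 dB SPL.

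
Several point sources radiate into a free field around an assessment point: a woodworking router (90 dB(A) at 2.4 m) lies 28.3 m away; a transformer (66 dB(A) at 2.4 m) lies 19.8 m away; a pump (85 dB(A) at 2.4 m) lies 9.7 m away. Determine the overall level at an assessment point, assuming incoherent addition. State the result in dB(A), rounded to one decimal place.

Propagate each source to the receiver with L = L_ref − 20·log₁₀(r/r_ref), then add intensities.
woodworking router: 90 − 20·log₁₀(28.3/2.4) = 90 − 21.43 = 68.57 dB(A).
transformer: 66 − 20·log₁₀(19.8/2.4) = 66 − 18.33 = 47.67 dB(A).
pump: 85 − 20·log₁₀(9.7/2.4) = 85 − 12.13 = 72.87 dB(A).
Σ 10^(L/10) = 2.661e+07 → L_total = 10·log₁₀(2.661e+07) = 74.25 dB(A).

74.3 dB(A)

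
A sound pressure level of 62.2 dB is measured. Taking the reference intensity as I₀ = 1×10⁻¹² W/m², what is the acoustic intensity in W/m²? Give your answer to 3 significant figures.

I = I₀·10^(L/10) = 10⁻¹² × 10^(62.2/10) = 10^(-5.780).

1.66e-06 W/m²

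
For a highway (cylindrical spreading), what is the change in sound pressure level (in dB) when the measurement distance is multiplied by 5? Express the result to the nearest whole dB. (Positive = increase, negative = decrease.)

Line-source spreading: ΔL = −10·log₁₀(r₂/r₁).
ΔL = −10·log₁₀(5) = -6.99 dB.

-7 dB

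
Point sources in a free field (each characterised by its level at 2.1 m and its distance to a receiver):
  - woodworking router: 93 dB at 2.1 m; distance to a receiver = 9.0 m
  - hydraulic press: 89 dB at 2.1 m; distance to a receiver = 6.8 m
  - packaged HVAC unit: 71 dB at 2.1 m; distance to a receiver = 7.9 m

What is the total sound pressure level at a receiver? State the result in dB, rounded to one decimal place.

82.7 dB

Apply inverse-square spreading to bring every level to the receiver, then sum 10^(L/10).
woodworking router: 93 − 20·log₁₀(9.0/2.1) = 93 − 12.64 = 80.36 dB.
hydraulic press: 89 − 20·log₁₀(6.8/2.1) = 89 − 10.21 = 78.79 dB.
packaged HVAC unit: 71 − 20·log₁₀(7.9/2.1) = 71 − 11.51 = 59.49 dB.
Σ 10^(L/10) = 1.853e+08 → L_total = 10·log₁₀(1.853e+08) = 82.68 dB.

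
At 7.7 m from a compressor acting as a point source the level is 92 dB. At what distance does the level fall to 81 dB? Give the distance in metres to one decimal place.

The 11.0 dB drop corresponds to a distance ratio of 10^(11.0/20) for a point source.
r₂ = 7.7·10^((92−81)/20) = 7.7·10^(11.0/20) = 27.32 m.

27.3 m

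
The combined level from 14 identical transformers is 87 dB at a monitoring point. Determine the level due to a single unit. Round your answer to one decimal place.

75.5 dB

Dividing the total intensity by 14 lowers the level by 10·log₁₀ 14 = 11.461 dB: L₁ = 87 − 11.461.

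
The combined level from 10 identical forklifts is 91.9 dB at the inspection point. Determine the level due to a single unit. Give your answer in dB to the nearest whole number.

82 dB

Dividing the total intensity by 10 lowers the level by 10·log₁₀ 10 = 10.000 dB: L₁ = 91.9 − 10.000.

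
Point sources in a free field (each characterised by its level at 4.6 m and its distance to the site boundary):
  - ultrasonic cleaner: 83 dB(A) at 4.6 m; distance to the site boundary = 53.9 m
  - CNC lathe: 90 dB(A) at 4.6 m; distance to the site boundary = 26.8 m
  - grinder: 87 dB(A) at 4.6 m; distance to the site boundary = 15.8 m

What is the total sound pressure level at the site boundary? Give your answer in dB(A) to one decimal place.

78.7 dB(A)

First find each source's level at the receiver (point-source: −20·log₁₀(r/r_ref)), then combine on an intensity basis.
ultrasonic cleaner: 83 − 20·log₁₀(53.9/4.6) = 83 − 21.38 = 61.62 dB(A).
CNC lathe: 90 − 20·log₁₀(26.8/4.6) = 90 − 15.31 = 74.69 dB(A).
grinder: 87 − 20·log₁₀(15.8/4.6) = 87 − 10.72 = 76.28 dB(A).
Σ 10^(L/10) = 7.340e+07 → L_total = 10·log₁₀(7.340e+07) = 78.66 dB(A).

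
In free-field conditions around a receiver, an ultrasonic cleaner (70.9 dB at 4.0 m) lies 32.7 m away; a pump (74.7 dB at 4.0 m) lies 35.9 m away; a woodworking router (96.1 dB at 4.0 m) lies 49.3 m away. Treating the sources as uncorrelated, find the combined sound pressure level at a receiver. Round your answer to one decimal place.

74.4 dB

Apply inverse-square spreading to bring every level to the receiver, then sum 10^(L/10).
ultrasonic cleaner: 70.9 − 20·log₁₀(32.7/4.0) = 70.9 − 18.25 = 52.65 dB.
pump: 74.7 − 20·log₁₀(35.9/4.0) = 74.7 − 19.06 = 55.64 dB.
woodworking router: 96.1 − 20·log₁₀(49.3/4.0) = 96.1 − 21.82 = 74.28 dB.
Σ 10^(L/10) = 2.737e+07 → L_total = 10·log₁₀(2.737e+07) = 74.37 dB.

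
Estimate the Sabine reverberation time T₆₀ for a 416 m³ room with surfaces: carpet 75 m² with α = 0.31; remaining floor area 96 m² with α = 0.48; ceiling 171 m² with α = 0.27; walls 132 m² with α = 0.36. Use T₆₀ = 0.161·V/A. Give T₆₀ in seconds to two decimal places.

Summing Sᵢαᵢ: 75·0.31 + 96·0.48 + 171·0.27 + 132·0.36 = 163.02 m².
T₆₀ = 0.161 × 416 / 163.02 = 0.411 s.

0.41 s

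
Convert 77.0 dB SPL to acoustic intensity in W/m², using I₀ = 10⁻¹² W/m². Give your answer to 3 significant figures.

5.01e-05 W/m²

I = I₀·10^(L/10) = 10⁻¹² × 10^(77.0/10) = 10^(-4.300).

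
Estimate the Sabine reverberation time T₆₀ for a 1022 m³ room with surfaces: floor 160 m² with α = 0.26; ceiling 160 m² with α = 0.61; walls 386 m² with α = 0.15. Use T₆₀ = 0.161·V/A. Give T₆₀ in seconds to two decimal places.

A = Σ Sᵢαᵢ = 160·0.26 + 160·0.61 + 386·0.15 = 197.10 m².
T₆₀ = 0.161 × 1022 / 197.10 = 0.835 s.

0.83 s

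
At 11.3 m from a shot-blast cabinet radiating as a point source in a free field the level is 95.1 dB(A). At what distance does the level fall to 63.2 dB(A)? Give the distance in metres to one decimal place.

Point-source spreading drops the level by 20·log₁₀(r₂/r₁); inverting, r₂/r₁ = 10^(ΔL/20).
r₂ = 11.3·10^((95.1−63.2)/20) = 11.3·10^(31.9/20) = 444.71 m.

444.7 m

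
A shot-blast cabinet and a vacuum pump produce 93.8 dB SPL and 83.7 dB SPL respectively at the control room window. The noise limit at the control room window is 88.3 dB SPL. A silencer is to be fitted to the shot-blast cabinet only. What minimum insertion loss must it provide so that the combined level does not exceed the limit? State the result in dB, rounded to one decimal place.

Everything except the shot-blast cabinet sums to 10^(83.7/10) = 2.344e+08 in linear terms, 83.70 dB SPL.
To meet 88.3 dB SPL overall, the treated shot-blast cabinet may contribute at most 10^(88.3/10) − 2.344e+08 = 4.417e+08, i.e. 86.45 dB SPL.
So the shot-blast cabinet must be reduced from 93.8 to 86.45 dB SPL: IL = 7.35 dB.

7.3 dB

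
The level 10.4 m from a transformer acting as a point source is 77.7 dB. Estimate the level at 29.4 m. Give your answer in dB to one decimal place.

68.7 dB

For a point source, L₂ = L₁ − 20·log₁₀(r₂/r₁).
L₂ = 77.7 − 20·log₁₀(29.4/10.4) = 77.7 − 9.026 = 68.67 dB.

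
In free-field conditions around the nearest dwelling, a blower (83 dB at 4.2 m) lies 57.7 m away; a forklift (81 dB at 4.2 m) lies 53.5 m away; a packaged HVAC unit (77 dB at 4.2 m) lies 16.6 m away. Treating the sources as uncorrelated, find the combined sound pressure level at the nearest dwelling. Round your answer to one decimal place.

67.0 dB

First find each source's level at the receiver (point-source: −20·log₁₀(r/r_ref)), then combine on an intensity basis.
blower: 83 − 20·log₁₀(57.7/4.2) = 83 − 22.76 = 60.24 dB.
forklift: 81 − 20·log₁₀(53.5/4.2) = 81 − 22.10 = 58.90 dB.
packaged HVAC unit: 77 − 20·log₁₀(16.6/4.2) = 77 − 11.94 = 65.06 dB.
Σ 10^(L/10) = 5.041e+06 → L_total = 10·log₁₀(5.041e+06) = 67.03 dB.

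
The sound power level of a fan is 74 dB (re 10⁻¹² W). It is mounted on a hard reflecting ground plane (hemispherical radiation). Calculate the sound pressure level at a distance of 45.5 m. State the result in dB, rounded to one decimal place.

Free-field hemispherical radiation: L_p = L_w − 10·log₁₀(2π·r²), r = 45.5 m.
2π·r² = 1.301e+04 m², 10·log₁₀ of that is 41.142 dB.
L_p = 74 − 41.142 = 32.86 dB.

32.9 dB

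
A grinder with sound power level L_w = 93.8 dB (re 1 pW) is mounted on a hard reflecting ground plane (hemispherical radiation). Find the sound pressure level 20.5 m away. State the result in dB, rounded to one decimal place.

59.6 dB

The power spreads over a hemisphere of area 2π·r², so L_p = L_w − 10·log₁₀(2π·r²).
2π·r² = 2641 m², 10·log₁₀ of that is 34.217 dB.
L_p = 93.8 − 34.217 = 59.58 dB.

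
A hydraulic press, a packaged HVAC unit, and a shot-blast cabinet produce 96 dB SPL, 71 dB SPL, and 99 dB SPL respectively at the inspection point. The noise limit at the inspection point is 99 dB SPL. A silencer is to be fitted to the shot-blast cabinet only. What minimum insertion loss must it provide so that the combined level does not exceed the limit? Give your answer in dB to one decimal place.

Everything except the shot-blast cabinet sums to 10^(96/10) + 10^(71/10) = 3.994e+09 in linear terms, 96.01 dB SPL.
The limit corresponds to 10^(99/10) = 7.943e+09; subtracting the fixed part leaves 3.950e+09 for the shot-blast cabinet, i.e. 95.97 dB SPL.
Required insertion loss = 99 − 95.97 = 3.03 dB.

3.0 dB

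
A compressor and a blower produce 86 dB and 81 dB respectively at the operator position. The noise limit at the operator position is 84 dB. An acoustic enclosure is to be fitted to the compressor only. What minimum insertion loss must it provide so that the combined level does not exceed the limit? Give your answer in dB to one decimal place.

Fixed contribution from the other source: Σ 10^(L/10) = 10^(81/10) = 1.259e+08 (81.00 dB).
To meet 84 dB overall, the treated compressor may contribute at most 10^(84/10) − 1.259e+08 = 1.253e+08, i.e. 80.98 dB.
Required insertion loss = 86 − 80.98 = 5.02 dB.

5.0 dB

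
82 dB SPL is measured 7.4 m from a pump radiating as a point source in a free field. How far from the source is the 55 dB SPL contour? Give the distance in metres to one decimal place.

165.7 m

The 27.0 dB drop corresponds to a distance ratio of 10^(27.0/20) for a point source.
r₂ = 7.4·10^((82−55)/20) = 7.4·10^(27.0/20) = 165.67 m.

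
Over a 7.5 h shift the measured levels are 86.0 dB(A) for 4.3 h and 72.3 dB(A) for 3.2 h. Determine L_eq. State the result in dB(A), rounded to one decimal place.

Weight each interval's intensity by its duration and average over T = 7.5 h:
Σ tᵢ·10^(Lᵢ/10) = 4.3·10^(86.0/10) + 3.2·10^(72.3/10) = 1.766e+09.
L_eq = 10·log₁₀(1.766e+09/7.5) = 83.72 dB(A).

83.7 dB(A)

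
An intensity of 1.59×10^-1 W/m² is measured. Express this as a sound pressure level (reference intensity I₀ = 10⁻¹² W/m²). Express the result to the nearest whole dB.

112 dB

Dividing by I₀ shifts the exponent by 12: I/I₀ = 1.59×10^11.
L = 10·(0.2014 + 11) = 112.01 dB.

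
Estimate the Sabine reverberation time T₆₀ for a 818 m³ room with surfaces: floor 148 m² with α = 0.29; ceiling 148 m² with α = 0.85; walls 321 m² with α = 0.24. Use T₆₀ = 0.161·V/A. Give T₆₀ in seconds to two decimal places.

A = Σ Sᵢαᵢ = 148·0.29 + 148·0.85 + 321·0.24 = 245.76 m².
T₆₀ = 0.161·V/A = 0.161·818/245.76 = 0.536 s.

0.54 s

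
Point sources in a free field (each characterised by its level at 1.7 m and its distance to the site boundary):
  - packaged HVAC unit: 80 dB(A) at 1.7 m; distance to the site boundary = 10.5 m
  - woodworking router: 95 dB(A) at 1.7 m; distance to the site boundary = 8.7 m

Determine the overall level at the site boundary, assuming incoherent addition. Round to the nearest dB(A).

First find each source's level at the receiver (point-source: −20·log₁₀(r/r_ref)), then combine on an intensity basis.
packaged HVAC unit: 80 − 20·log₁₀(10.5/1.7) = 80 − 15.81 = 64.19 dB(A).
woodworking router: 95 − 20·log₁₀(8.7/1.7) = 95 − 14.18 = 80.82 dB(A).
Σ 10^(L/10) = 1.234e+08 → L_total = 10·log₁₀(1.234e+08) = 80.91 dB(A).

81 dB(A)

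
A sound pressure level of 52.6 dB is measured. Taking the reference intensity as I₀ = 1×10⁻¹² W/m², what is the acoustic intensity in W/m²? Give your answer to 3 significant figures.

1.82e-07 W/m²

I = I₀·10^(L/10) = 10⁻¹² × 10^(52.6/10) = 10^(-6.740).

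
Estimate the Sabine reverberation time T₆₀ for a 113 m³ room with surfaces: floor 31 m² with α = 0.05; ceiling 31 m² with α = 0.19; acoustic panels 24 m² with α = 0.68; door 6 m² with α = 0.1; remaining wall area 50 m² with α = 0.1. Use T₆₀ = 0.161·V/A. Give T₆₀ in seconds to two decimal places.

0.62 s

A = Σ Sᵢαᵢ = 31·0.05 + 31·0.19 + 24·0.68 + 6·0.1 + 50·0.1 = 29.36 m².
T₆₀ = 0.161·V/A = 0.161·113/29.36 = 0.620 s.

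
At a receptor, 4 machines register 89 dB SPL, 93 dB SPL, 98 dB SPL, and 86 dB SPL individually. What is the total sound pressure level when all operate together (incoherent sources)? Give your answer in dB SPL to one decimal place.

99.8 dB SPL

For uncorrelated sources the intensities add, so convert each level to linear form, sum, and take 10·log₁₀ of the total.
Σ 10^(L/10) = 10^(89/10) + 10^(93/10) + 10^(98/10) + 10^(86/10) = 9.497e+09.
L_total = 10·log₁₀(9.497e+09) = 99.78 dB SPL.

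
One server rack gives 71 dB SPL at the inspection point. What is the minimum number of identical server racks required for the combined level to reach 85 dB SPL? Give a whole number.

Need L₁ + 10·log₁₀ N ≥ 85, i.e. log₁₀ N ≥ 1.40.
N ≥ 10^(14.0/10) = 25.119, so N = 26.

26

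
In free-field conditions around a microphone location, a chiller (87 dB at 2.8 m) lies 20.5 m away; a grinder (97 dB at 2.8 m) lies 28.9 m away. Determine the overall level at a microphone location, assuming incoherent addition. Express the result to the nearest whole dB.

First find each source's level at the receiver (point-source: −20·log₁₀(r/r_ref)), then combine on an intensity basis.
chiller: 87 − 20·log₁₀(20.5/2.8) = 87 − 17.29 = 69.71 dB.
grinder: 97 − 20·log₁₀(28.9/2.8) = 97 − 20.27 = 76.73 dB.
Σ 10^(L/10) = 5.640e+07 → L_total = 10·log₁₀(5.640e+07) = 77.51 dB.

78 dB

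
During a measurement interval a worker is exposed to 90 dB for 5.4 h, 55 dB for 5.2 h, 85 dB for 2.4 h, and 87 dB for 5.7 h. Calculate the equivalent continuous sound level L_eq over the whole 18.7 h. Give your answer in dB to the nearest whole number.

Weight each interval's intensity by its duration and average over T = 18.7 h:
Σ tᵢ·10^(Lᵢ/10) = 5.4·10^(90/10) + 5.2·10^(55/10) + 2.4·10^(85/10) + 5.7·10^(87/10) = 9.017e+09.
L_eq = 10·log₁₀(9.017e+09/18.7) = 86.83 dB.

87 dB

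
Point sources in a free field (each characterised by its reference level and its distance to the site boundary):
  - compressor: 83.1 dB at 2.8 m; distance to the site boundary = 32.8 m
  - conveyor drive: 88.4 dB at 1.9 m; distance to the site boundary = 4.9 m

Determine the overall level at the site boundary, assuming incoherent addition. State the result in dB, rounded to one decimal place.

80.2 dB

Apply inverse-square spreading to bring every level to the receiver, then sum 10^(L/10).
compressor: 83.1 − 20·log₁₀(32.8/2.8) = 83.1 − 21.37 = 61.73 dB.
conveyor drive: 88.4 − 20·log₁₀(4.9/1.9) = 88.4 − 8.23 = 80.17 dB.
Σ 10^(L/10) = 1.055e+08 → L_total = 10·log₁₀(1.055e+08) = 80.23 dB.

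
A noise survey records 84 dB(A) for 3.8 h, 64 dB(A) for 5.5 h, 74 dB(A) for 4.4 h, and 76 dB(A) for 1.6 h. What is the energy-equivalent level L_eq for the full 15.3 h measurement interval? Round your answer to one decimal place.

78.7 dB(A)

Weight each interval's intensity by its duration and average over T = 15.3 h:
Σ tᵢ·10^(Lᵢ/10) = 3.8·10^(84/10) + 5.5·10^(64/10) + 4.4·10^(74/10) + 1.6·10^(76/10) = 1.143e+09.
L_eq = 10·log₁₀(1.143e+09/15.3) = 78.73 dB(A).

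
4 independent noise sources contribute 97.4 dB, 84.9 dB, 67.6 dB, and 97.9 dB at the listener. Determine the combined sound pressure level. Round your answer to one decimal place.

100.8 dB

For uncorrelated sources the intensities add, so convert each level to linear form, sum, and take 10·log₁₀ of the total.
Σ 10^(L/10) = 10^(97.4/10) + 10^(84.9/10) + 10^(67.6/10) + 10^(97.9/10) = 1.198e+10.
L_total = 10·log₁₀(1.198e+10) = 100.78 dB.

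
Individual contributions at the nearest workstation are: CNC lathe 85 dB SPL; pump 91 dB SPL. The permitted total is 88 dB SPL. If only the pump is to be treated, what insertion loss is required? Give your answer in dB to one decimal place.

Fixed contribution from the other source: Σ 10^(L/10) = 10^(85/10) = 3.162e+08 (85.00 dB SPL).
The limit corresponds to 10^(88/10) = 6.310e+08; subtracting the fixed part leaves 3.147e+08 for the pump, i.e. 84.98 dB SPL.
So the pump must be reduced from 91 to 84.98 dB SPL: IL = 6.02 dB.

6.0 dB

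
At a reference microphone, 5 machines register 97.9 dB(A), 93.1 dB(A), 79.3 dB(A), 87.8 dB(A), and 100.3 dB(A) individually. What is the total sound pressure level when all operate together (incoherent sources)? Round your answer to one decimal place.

102.9 dB(A)

For uncorrelated sources the intensities add, so convert each level to linear form, sum, and take 10·log₁₀ of the total.
Σ 10^(L/10) = 10^(97.9/10) + 10^(93.1/10) + 10^(79.3/10) + 10^(87.8/10) + 10^(100.3/10) = 1.961e+10.
L_total = 10·log₁₀(1.961e+10) = 102.92 dB(A).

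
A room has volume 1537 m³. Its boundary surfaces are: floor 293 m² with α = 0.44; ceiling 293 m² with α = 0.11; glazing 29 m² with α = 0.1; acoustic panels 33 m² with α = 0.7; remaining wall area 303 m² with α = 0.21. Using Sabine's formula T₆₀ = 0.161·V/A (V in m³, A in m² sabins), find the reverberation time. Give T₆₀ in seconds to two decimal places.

Total absorption A = 293·0.44 + 293·0.11 + 29·0.1 + 33·0.7 + 303·0.21 = 250.78 m² sabins.
T₆₀ = 0.161 × 1537 / 250.78 = 0.987 s.

0.99 s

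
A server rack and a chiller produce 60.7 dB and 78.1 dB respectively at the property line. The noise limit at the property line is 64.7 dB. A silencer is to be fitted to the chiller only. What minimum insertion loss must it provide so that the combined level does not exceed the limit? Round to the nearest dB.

Fixed contribution from the other source: Σ 10^(L/10) = 10^(60.7/10) = 1.175e+06 (60.70 dB).
To meet 64.7 dB overall, the treated chiller may contribute at most 10^(64.7/10) − 1.175e+06 = 1.776e+06, i.e. 62.50 dB.
Required insertion loss = 78.1 − 62.50 = 15.60 dB.

16 dB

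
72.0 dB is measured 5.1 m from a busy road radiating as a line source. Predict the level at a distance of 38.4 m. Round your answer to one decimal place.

Cylindrical spreading from a line source gives a 10·log₁₀(r₂/r₁) drop.
L₂ = 72.0 − 10·log₁₀(38.4/5.1) = 72.0 − 8.768 = 63.23 dB.

63.2 dB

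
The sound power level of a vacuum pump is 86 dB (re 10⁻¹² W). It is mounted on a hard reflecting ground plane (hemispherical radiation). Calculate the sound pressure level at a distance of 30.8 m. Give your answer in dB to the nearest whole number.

48 dB

L_p = L_w − 10·log₁₀(2π·r²) with r = 30.8 m.
2π·r² = 5960 m², 10·log₁₀ of that is 37.753 dB.
L_p = 86 − 37.753 = 48.25 dB.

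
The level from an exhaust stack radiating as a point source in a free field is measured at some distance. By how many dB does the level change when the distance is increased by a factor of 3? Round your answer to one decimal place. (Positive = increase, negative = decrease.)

-9.5 dB

A point source loses 6 dB per doubling of distance; generally ΔL = −20·log₁₀(r₂/r₁).
ΔL = −20·log₁₀(3) = -9.54 dB.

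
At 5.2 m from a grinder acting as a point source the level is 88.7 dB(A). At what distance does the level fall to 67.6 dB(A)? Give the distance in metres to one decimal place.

59.0 m

For a point source L₁ − L₂ = 20·log₁₀(r₂/r₁), so r₂ = r₁·10^((L₁−L₂)/20).
r₂ = 5.2·10^((88.7−67.6)/20) = 5.2·10^(21.1/20) = 59.02 m.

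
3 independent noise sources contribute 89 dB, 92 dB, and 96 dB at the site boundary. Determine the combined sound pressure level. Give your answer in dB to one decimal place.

98.0 dB

Incoherent sources combine by intensity addition: L_total = 10·log₁₀(Σ 10^(L_i/10)).
Σ 10^(L/10) = 10^(89/10) + 10^(92/10) + 10^(96/10) = 6.360e+09.
L_total = 10·log₁₀(6.360e+09) = 98.03 dB.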